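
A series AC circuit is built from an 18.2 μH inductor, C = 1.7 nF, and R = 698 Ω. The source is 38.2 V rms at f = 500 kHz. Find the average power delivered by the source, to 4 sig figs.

2.020 W

ω = 2πf = 3.142e+06 rad/s
X_L = ωL = 57.18 Ω
X_C = 1/(ωC) = 187.2 Ω
Net reactance X = X_L − X_C = -130.1 Ω
Z = 698.0 − j130.1 Ω
|Z| = √(698.0² + 130.1²) = 710.0 Ω
∠Z = arctan(-130.1/698.0) = -10.56°
I = V/|Z| = 53.80 mA
P = VI cos φ = 38.2 × 0.05380 × cos(-10.56°) = 2.020 W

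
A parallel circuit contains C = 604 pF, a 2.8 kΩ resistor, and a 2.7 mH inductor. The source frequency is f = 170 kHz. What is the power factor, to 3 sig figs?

ω = 2πf = 1.068e+06 rad/s
X_L = ωL = 2880 Ω
X_C = 1/(ωC) = 1550 Ω
Parallel: admittances add. Y = 1/R + 1/(jωL) + jωC
Y = (0.000357 + j0.000298) S
|Y| = 0.000465 S → |Z| = 1/|Y| = 2150 Ω, ∠Z = −∠Y = -39.9°
cos φ = cos(-39.9°) = 0.767

0.767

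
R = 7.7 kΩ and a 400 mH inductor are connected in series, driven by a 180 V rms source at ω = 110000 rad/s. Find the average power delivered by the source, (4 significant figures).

X_L = ωL = 44000 Ω
Z = 7700 + j44000 Ω
|Z| = √(7700² + 44000²) = 44670 Ω
∠Z = arctan(44000/7700) = 80.07°
I = V/|Z| = 4.030 mA
P = VI cos φ = 180 × 0.004030 × cos(80.07°) = 125.0 mW

125.0 mW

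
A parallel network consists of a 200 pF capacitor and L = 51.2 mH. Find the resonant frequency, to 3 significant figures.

ω₀ = 1/√(LC) = 1/√(0.0512 × 2e-10) = 312500 rad/s
f₀ = ω₀/(2π) = 49.7 kHz

49.7 kHz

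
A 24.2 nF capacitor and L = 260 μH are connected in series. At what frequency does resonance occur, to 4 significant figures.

63.45 kHz

ω₀ = 1/√(LC) = 1/√(0.00026 × 2.42e-08) = 398700 rad/s
f₀ = ω₀/(2π) = 63.45 kHz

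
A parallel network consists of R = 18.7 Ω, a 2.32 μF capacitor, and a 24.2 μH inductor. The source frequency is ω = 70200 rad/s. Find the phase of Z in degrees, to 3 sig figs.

82.8°

X_L = ωL = 1.70 Ω
X_C = 1/(ωC) = 6.14 Ω
Parallel: admittances add. Y = 1/R + 1/(jωL) + jωC
Y = (0.0535 − j0.426) S
|Y| = 0.429 S → |Z| = 1/|Y| = 2.33 Ω, ∠Z = −∠Y = 82.8°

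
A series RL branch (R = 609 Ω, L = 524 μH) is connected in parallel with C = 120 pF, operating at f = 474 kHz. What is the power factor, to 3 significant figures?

ω = 2πf = 2.978e+06 rad/s
X_L = ωL = 1560 Ω
X_C = 1/(ωC) = 2800 Ω
Branch 1 (R+jX_L): Z₁ = 609 + j1560 Ω, |Z₁| = 1680 Ω
Branch 2 (−jX_C): Z₂ = −j2800 Ω
Parallel: Z = Z₁Z₂/(Z₁+Z₂), |Z| = 3400 Ω, ∠Z = 42.5°
cos φ = cos(42.5°) = 0.738

0.738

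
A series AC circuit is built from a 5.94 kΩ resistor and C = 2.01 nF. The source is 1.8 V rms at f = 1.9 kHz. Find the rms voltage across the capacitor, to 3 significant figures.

ω = 2πf = 11940 rad/s
X_C = 1/(ωC) = 41700 Ω
Z = 5940 − j41700 Ω
|Z| = √(5940² + 41700²) = 42100 Ω
I = V/|Z| = 42.8 μA
V_C = I·|Z_C| = 4.28e-05 × 41700 = 1.78 V

1.78 V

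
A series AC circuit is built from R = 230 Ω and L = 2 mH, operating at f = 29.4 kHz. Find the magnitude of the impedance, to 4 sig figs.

435.2 Ω

ω = 2πf = 184700 rad/s
X_L = ωL = 369.5 Ω
Z = 230.0 + j369.5 Ω
|Z| = √(230.0² + 369.5²) = 435.2 Ω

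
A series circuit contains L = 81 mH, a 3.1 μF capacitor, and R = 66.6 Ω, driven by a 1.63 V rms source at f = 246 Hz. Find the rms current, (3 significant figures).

15.3 mA

ω = 2πf = 1546 rad/s
X_L = ωL = 125 Ω
X_C = 1/(ωC) = 209 Ω
Net reactance X = X_L − X_C = -83.5 Ω
Z = 66.6 − j83.5 Ω
|Z| = √(66.6² + 83.5²) = 107 Ω
I = V/|Z| = 1.63/107 = 15.3 mA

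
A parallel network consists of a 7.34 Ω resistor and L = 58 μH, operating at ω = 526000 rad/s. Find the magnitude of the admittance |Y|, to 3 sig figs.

140 mS

X_L = ωL = 30.5 Ω
Parallel: admittances add. Y = 1/R + 1/(jωL)
Y = (0.136 − j0.0328) S
|Y| = 0.140 S → |Z| = 1/|Y| = 7.14 Ω, ∠Z = −∠Y = 13.5°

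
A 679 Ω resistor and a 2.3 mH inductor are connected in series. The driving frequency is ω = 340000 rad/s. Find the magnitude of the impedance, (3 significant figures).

1040 Ω

X_L = ωL = 782 Ω
Z = 679 + j782 Ω
|Z| = √(679² + 782²) = 1040 Ω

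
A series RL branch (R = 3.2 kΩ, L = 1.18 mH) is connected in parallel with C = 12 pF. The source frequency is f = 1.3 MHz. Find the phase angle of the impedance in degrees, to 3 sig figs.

-8.37°

ω = 2πf = 8.168e+06 rad/s
X_L = ωL = 9640 Ω
X_C = 1/(ωC) = 10200 Ω
Branch 1 (R+jX_L): Z₁ = 3200 + j9640 Ω, |Z₁| = 10200 Ω
Branch 2 (−jX_C): Z₂ = −j10200 Ω
Parallel: Z = Z₁Z₂/(Z₁+Z₂), |Z| = 31900 Ω, ∠Z = -8.37°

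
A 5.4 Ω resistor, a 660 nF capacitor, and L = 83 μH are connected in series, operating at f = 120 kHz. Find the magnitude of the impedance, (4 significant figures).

60.81 Ω

ω = 2πf = 754000 rad/s
X_L = ωL = 62.58 Ω
X_C = 1/(ωC) = 2.010 Ω
Net reactance X = X_L − X_C = 60.57 Ω
Z = 5.400 + j60.57 Ω
|Z| = √(5.400² + 60.57²) = 60.81 Ω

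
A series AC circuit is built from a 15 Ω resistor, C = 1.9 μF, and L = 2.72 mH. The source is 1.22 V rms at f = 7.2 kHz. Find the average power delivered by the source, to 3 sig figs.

ω = 2πf = 45240 rad/s
X_L = ωL = 123 Ω
X_C = 1/(ωC) = 11.6 Ω
Net reactance X = X_L − X_C = 111 Ω
Z = 15.0 + j111 Ω
|Z| = √(15.0² + 111²) = 112 Ω
∠Z = arctan(111/15.0) = 82.3°
I = V/|Z| = 10.9 mA
P = VI cos φ = 1.22 × 0.0109 × cos(82.3°) = 1.77 mW

1.77 mW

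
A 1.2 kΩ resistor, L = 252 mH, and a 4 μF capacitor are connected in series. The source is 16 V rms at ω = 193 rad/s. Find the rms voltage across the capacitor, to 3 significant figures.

X_L = ωL = 48.6 Ω
X_C = 1/(ωC) = 1300 Ω
Net reactance X = X_L − X_C = -1250 Ω
Z = 1200 − j1250 Ω
|Z| = √(1200² + 1250²) = 1730 Ω
I = V/|Z| = 9.25 mA
V_C = I·|Z_C| = 0.00925 × 1300 = 12.0 V

12.0 V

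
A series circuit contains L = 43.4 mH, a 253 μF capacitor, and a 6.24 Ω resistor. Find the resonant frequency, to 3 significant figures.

ω₀ = 1/√(LC) = 1/√(0.0434 × 0.000253) = 301.8 rad/s
f₀ = ω₀/(2π) = 48.0 Hz

48.0 Hz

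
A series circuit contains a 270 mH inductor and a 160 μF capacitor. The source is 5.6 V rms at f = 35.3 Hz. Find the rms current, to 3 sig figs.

177 mA

ω = 2πf = 221.8 rad/s
X_L = ωL = 59.9 Ω
X_C = 1/(ωC) = 28.2 Ω
Net reactance X = X_L − X_C = 31.7 Ω
Z = j31.7 Ω
|Z| = √(0² + 31.7²) = 31.7 Ω
I = V/|Z| = 5.6/31.7 = 177 mA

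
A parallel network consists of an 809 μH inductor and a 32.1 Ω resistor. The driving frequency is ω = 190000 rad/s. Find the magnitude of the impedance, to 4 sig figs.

31.42 Ω

X_L = ωL = 153.7 Ω
Parallel: admittances add. Y = 1/R + 1/(jωL)
Y = (0.03115 − j0.006506) S
|Y| = 0.03182 S → |Z| = 1/|Y| = 31.42 Ω, ∠Z = −∠Y = 11.80°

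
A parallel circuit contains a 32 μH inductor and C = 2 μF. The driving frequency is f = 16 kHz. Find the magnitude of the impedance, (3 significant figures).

9.11 Ω

ω = 2πf = 100500 rad/s
X_L = ωL = 3.22 Ω
X_C = 1/(ωC) = 4.97 Ω
Parallel: admittances add. Y = 1/(jωL) + jωC
Y = (0 − j0.110) S
|Y| = 0.110 S → |Z| = 1/|Y| = 9.11 Ω, ∠Z = −∠Y = 90.0°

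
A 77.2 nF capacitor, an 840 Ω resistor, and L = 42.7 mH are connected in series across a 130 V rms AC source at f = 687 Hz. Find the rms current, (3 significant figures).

44.2 mA

ω = 2πf = 4317 rad/s
X_L = ωL = 184 Ω
X_C = 1/(ωC) = 3000 Ω
Net reactance X = X_L − X_C = -2820 Ω
Z = 840 − j2820 Ω
|Z| = √(840² + 2820²) = 2940 Ω
I = V/|Z| = 130/2940 = 44.2 mA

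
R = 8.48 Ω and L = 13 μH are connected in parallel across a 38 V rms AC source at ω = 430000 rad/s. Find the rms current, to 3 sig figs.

8.14 A

X_L = ωL = 5.59 Ω
Parallel: admittances add. Y = 1/R + 1/(jωL)
Y = (0.118 − j0.179) S
|Y| = 0.214 S → |Z| = 1/|Y| = 4.67 Ω, ∠Z = −∠Y = 56.6°
I = V/|Z| = 38/4.67 = 8.14 A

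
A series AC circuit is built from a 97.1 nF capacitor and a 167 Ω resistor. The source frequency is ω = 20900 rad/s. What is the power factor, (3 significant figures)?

X_C = 1/(ωC) = 493 Ω
Z = 167 − j493 Ω
|Z| = √(167² + 493²) = 520 Ω
∠Z = arctan(-493/167) = -71.3°
cos φ = cos(-71.3°) = 0.321

0.321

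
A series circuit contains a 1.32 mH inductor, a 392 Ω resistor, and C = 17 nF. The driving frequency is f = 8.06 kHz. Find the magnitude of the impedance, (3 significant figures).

ω = 2πf = 50640 rad/s
X_L = ωL = 66.8 Ω
X_C = 1/(ωC) = 1160 Ω
Net reactance X = X_L − X_C = -1090 Ω
Z = 392 − j1090 Ω
|Z| = √(392² + 1090²) = 1160 Ω

1160 Ω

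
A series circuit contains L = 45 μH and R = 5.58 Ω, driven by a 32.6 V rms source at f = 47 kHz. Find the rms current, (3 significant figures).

ω = 2πf = 295300 rad/s
X_L = ωL = 13.3 Ω
Z = 5.58 + j13.3 Ω
|Z| = √(5.58² + 13.3²) = 14.4 Ω
I = V/|Z| = 32.6/14.4 = 2.26 A

2.26 A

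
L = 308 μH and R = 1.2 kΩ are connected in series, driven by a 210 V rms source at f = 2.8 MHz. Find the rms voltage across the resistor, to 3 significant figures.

45.4 V

ω = 2πf = 1.759e+07 rad/s
X_L = ωL = 5420 Ω
Z = 1200 + j5420 Ω
|Z| = √(1200² + 5420²) = 5550 Ω
I = V/|Z| = 37.8 mA
V_R = I·|Z_R| = 0.0378 × 1200 = 45.4 V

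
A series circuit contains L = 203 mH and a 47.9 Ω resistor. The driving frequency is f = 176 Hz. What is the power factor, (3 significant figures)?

0.209

ω = 2πf = 1106 rad/s
X_L = ωL = 224 Ω
Z = 47.9 + j224 Ω
|Z| = √(47.9² + 224²) = 230 Ω
∠Z = arctan(224/47.9) = 78.0°
cos φ = cos(78.0°) = 0.209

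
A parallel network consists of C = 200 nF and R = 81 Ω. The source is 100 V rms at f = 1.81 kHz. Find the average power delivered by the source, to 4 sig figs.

ω = 2πf = 11370 rad/s
X_C = 1/(ωC) = 439.7 Ω
Parallel: admittances add. Y = 1/R + jωC
Y = (0.01235 + j0.002275) S
|Y| = 0.01255 S → |Z| = 1/|Y| = 79.66 Ω, ∠Z = −∠Y = -10.44°
I = V/|Z| = 1.255 A
P = VI cos φ = 100 × 1.255 × cos(-10.44°) = 123.5 W

123.5 W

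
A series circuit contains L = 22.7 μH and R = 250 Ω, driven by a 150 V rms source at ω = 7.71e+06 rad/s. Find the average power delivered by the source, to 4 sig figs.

X_L = ωL = 175.0 Ω
Z = 250.0 + j175.0 Ω
|Z| = √(250.0² + 175.0²) = 305.2 Ω
∠Z = arctan(175.0/250.0) = 34.99°
I = V/|Z| = 491.5 mA
P = VI cos φ = 150 × 0.4915 × cos(34.99°) = 60.40 W

60.40 W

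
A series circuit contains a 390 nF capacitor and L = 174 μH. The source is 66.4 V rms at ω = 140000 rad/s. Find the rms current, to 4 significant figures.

10.98 A

X_L = ωL = 24.36 Ω
X_C = 1/(ωC) = 18.32 Ω
Net reactance X = X_L − X_C = 6.045 Ω
Z = j6.045 Ω
|Z| = √(0² + 6.045²) = 6.045 Ω
I = V/|Z| = 66.4/6.045 = 10.98 A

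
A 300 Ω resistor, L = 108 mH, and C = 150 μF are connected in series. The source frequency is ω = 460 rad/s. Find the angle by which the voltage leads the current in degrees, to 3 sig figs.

X_L = ωL = 49.7 Ω
X_C = 1/(ωC) = 14.5 Ω
Net reactance X = X_L − X_C = 35.2 Ω
Z = 300 + j35.2 Ω
|Z| = √(300² + 35.2²) = 302 Ω
∠Z = arctan(35.2/300) = 6.69°

6.69°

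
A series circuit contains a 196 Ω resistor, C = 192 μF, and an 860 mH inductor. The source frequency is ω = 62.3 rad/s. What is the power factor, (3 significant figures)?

X_L = ωL = 53.6 Ω
X_C = 1/(ωC) = 83.6 Ω
Net reactance X = X_L − X_C = -30.0 Ω
Z = 196 − j30.0 Ω
|Z| = √(196² + 30.0²) = 198 Ω
∠Z = arctan(-30.0/196) = -8.71°
cos φ = cos(-8.71°) = 0.988

0.988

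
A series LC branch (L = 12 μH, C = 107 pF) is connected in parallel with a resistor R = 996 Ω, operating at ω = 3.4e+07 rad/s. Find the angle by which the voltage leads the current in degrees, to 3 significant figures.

82.4°

X_L = ωL = 408 Ω
X_C = 1/(ωC) = 275 Ω
Branch 1: Z₁ = R = 996 Ω
Branch 2 (series LC): Z₂ = j(X_L − X_C) = j133 Ω
Parallel: Z = Z₁Z₂/(Z₁+Z₂), |Z| = 132 Ω, ∠Z = 82.4°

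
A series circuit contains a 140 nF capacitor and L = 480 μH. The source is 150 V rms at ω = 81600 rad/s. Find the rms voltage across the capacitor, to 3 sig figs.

271 V

X_L = ωL = 39.2 Ω
X_C = 1/(ωC) = 87.5 Ω
Net reactance X = X_L − X_C = -48.4 Ω
Z = − j48.4 Ω
|Z| = √(0² + 48.4²) = 48.4 Ω
I = V/|Z| = 3.10 A
V_C = I·|Z_C| = 3.10 × 87.5 = 271 V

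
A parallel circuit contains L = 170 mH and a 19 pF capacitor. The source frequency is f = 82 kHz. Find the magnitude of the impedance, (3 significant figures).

ω = 2πf = 515200 rad/s
X_L = ωL = 87600 Ω
X_C = 1/(ωC) = 102000 Ω
Parallel: admittances add. Y = 1/(jωL) + jωC
Y = (0 − j1.63e-06) S
|Y| = 1.63e-06 S → |Z| = 1/|Y| = 614000 Ω, ∠Z = −∠Y = 90.0°

614000 Ω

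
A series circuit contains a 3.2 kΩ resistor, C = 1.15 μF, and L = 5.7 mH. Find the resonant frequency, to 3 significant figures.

ω₀ = 1/√(LC) = 1/√(0.0057 × 1.15e-06) = 12350 rad/s
f₀ = ω₀/(2π) = 1.97 kHz

1.97 kHz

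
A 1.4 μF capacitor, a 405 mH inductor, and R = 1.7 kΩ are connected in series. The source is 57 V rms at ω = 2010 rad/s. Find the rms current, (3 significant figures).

X_L = ωL = 814 Ω
X_C = 1/(ωC) = 355 Ω
Net reactance X = X_L − X_C = 459 Ω
Z = 1700 + j459 Ω
|Z| = √(1700² + 459²) = 1760 Ω
I = V/|Z| = 57/1760 = 32.4 mA

32.4 mA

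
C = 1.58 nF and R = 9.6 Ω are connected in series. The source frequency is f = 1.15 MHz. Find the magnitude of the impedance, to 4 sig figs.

88.12 Ω

ω = 2πf = 7.226e+06 rad/s
X_C = 1/(ωC) = 87.59 Ω
Z = 9.600 − j87.59 Ω
|Z| = √(9.600² + 87.59²) = 88.12 Ω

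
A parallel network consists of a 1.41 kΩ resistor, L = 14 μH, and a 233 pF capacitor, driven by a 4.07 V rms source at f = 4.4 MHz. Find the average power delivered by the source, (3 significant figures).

ω = 2πf = 2.765e+07 rad/s
X_L = ωL = 387 Ω
X_C = 1/(ωC) = 155 Ω
Parallel: admittances add. Y = 1/R + 1/(jωL) + jωC
Y = (0.000709 + j0.00386) S
|Y| = 0.00392 S → |Z| = 1/|Y| = 255 Ω, ∠Z = −∠Y = -79.6°
I = V/|Z| = 16.0 mA
P = VI cos φ = 4.07 × 0.0160 × cos(-79.6°) = 11.7 mW

11.7 mW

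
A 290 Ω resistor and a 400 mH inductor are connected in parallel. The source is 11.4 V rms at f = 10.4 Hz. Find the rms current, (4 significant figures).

437.9 mA

ω = 2πf = 65.35 rad/s
X_L = ωL = 26.14 Ω
Parallel: admittances add. Y = 1/R + 1/(jωL)
Y = (0.003448 − j0.03826) S
|Y| = 0.03841 S → |Z| = 1/|Y| = 26.03 Ω, ∠Z = −∠Y = 84.85°
I = V/|Z| = 11.4/26.03 = 437.9 mA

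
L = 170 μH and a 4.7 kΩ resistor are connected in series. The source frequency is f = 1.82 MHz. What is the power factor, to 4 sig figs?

0.9241

ω = 2πf = 1.144e+07 rad/s
X_L = ωL = 1944 Ω
Z = 4700 + j1944 Ω
|Z| = √(4700² + 1944²) = 5086 Ω
∠Z = arctan(1944/4700) = 22.47°
cos φ = cos(22.47°) = 0.9241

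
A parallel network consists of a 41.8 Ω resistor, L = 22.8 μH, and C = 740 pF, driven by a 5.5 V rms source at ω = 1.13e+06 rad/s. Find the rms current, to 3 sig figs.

X_L = ωL = 25.8 Ω
X_C = 1/(ωC) = 1200 Ω
Parallel: admittances add. Y = 1/R + 1/(jωL) + jωC
Y = (0.0239 − j0.0380) S
|Y| = 0.0449 S → |Z| = 1/|Y| = 22.3 Ω, ∠Z = −∠Y = 57.8°
I = V/|Z| = 5.5/22.3 = 247 mA

247 mA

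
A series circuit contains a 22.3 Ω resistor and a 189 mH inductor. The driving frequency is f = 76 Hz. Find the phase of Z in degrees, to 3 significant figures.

ω = 2πf = 477.5 rad/s
X_L = ωL = 90.3 Ω
Z = 22.3 + j90.3 Ω
|Z| = √(22.3² + 90.3²) = 93.0 Ω
∠Z = arctan(90.3/22.3) = 76.1°

76.1°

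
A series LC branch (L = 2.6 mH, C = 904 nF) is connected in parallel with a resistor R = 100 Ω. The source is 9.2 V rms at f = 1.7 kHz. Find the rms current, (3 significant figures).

152 mA

ω = 2πf = 10680 rad/s
X_L = ωL = 27.8 Ω
X_C = 1/(ωC) = 104 Ω
Branch 1: Z₁ = R = 100 Ω
Branch 2 (series LC): Z₂ = j(X_L − X_C) = −j75.8 Ω
Parallel: Z = Z₁Z₂/(Z₁+Z₂), |Z| = 60.4 Ω, ∠Z = -52.8°
I = V/|Z| = 9.2/60.4 = 152 mA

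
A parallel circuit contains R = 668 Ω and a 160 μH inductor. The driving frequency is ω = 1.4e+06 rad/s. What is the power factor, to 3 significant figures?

0.318

X_L = ωL = 224 Ω
Parallel: admittances add. Y = 1/R + 1/(jωL)
Y = (0.00150 − j0.00446) S
|Y| = 0.00471 S → |Z| = 1/|Y| = 212 Ω, ∠Z = −∠Y = 71.5°
cos φ = cos(71.5°) = 0.318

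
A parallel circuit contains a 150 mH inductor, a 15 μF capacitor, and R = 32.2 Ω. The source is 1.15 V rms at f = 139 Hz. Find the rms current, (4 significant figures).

ω = 2πf = 873.4 rad/s
X_L = ωL = 131.0 Ω
X_C = 1/(ωC) = 76.33 Ω
Parallel: admittances add. Y = 1/R + 1/(jωL) + jωC
Y = (0.03106 + j0.005467) S
|Y| = 0.03153 S → |Z| = 1/|Y| = 31.71 Ω, ∠Z = −∠Y = -9.984°
I = V/|Z| = 1.15/31.71 = 36.26 mA

36.26 mA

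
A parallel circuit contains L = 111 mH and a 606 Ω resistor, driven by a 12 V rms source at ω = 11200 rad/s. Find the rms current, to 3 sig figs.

22.0 mA

X_L = ωL = 1240 Ω
Parallel: admittances add. Y = 1/R + 1/(jωL)
Y = (0.00165 − j0.000804) S
|Y| = 0.00184 S → |Z| = 1/|Y| = 545 Ω, ∠Z = −∠Y = 26.0°
I = V/|Z| = 12/545 = 22.0 mA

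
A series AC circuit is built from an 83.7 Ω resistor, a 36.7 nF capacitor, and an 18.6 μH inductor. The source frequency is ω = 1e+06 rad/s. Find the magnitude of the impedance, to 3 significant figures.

84.1 Ω

X_L = ωL = 18.6 Ω
X_C = 1/(ωC) = 27.2 Ω
Net reactance X = X_L − X_C = -8.65 Ω
Z = 83.7 − j8.65 Ω
|Z| = √(83.7² + 8.65²) = 84.1 Ω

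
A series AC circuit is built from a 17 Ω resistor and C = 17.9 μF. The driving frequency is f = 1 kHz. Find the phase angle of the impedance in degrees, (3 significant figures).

ω = 2πf = 6283 rad/s
X_C = 1/(ωC) = 8.89 Ω
Z = 17.0 − j8.89 Ω
|Z| = √(17.0² + 8.89²) = 19.2 Ω
∠Z = arctan(-8.89/17.0) = -27.6°

-27.6°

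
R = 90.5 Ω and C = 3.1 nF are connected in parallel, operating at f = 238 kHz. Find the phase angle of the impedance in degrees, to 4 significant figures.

ω = 2πf = 1.495e+06 rad/s
X_C = 1/(ωC) = 215.7 Ω
Parallel: admittances add. Y = 1/R + jωC
Y = (0.01105 + j0.004636) S
|Y| = 0.01198 S → |Z| = 1/|Y| = 83.45 Ω, ∠Z = −∠Y = -22.76°

-22.76°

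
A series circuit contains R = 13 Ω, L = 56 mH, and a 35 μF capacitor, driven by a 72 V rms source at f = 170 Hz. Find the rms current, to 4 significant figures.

ω = 2πf = 1068 rad/s
X_L = ωL = 59.82 Ω
X_C = 1/(ωC) = 26.75 Ω
Net reactance X = X_L − X_C = 33.07 Ω
Z = 13.00 + j33.07 Ω
|Z| = √(13.00² + 33.07²) = 35.53 Ω
I = V/|Z| = 72/35.53 = 2.026 A

2.026 A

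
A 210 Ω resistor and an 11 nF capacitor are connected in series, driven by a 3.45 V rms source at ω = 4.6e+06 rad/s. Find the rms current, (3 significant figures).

16.4 mA

X_C = 1/(ωC) = 19.8 Ω
Z = 210 − j19.8 Ω
|Z| = √(210² + 19.8²) = 211 Ω
I = V/|Z| = 3.45/211 = 16.4 mA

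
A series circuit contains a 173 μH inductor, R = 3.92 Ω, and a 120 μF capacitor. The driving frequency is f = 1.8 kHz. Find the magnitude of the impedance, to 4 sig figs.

4.105 Ω

ω = 2πf = 11310 rad/s
X_L = ωL = 1.957 Ω
X_C = 1/(ωC) = 0.7368 Ω
Net reactance X = X_L − X_C = 1.220 Ω
Z = 3.920 + j1.220 Ω
|Z| = √(3.920² + 1.220²) = 4.105 Ω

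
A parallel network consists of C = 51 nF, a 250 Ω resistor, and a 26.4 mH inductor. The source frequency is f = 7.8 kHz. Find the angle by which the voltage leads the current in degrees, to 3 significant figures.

-23.3°

ω = 2πf = 49010 rad/s
X_L = ωL = 1290 Ω
X_C = 1/(ωC) = 400 Ω
Parallel: admittances add. Y = 1/R + 1/(jωL) + jωC
Y = (0.00400 + j0.00173) S
|Y| = 0.00436 S → |Z| = 1/|Y| = 230 Ω, ∠Z = −∠Y = -23.3°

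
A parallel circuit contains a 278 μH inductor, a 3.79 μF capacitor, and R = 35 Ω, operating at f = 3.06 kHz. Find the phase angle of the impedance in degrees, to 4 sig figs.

ω = 2πf = 19230 rad/s
X_L = ωL = 5.345 Ω
X_C = 1/(ωC) = 13.72 Ω
Parallel: admittances add. Y = 1/R + 1/(jωL) + jωC
Y = (0.02857 − j0.1142) S
|Y| = 0.1177 S → |Z| = 1/|Y| = 8.493 Ω, ∠Z = −∠Y = 75.96°

75.96°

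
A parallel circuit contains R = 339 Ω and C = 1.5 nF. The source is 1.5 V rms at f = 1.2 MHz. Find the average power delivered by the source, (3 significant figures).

6.64 mW

ω = 2πf = 7.54e+06 rad/s
X_C = 1/(ωC) = 88.4 Ω
Parallel: admittances add. Y = 1/R + jωC
Y = (0.00295 + j0.0113) S
|Y| = 0.0117 S → |Z| = 1/|Y| = 85.6 Ω, ∠Z = −∠Y = -75.4°
I = V/|Z| = 17.5 mA
P = VI cos φ = 1.5 × 0.0175 × cos(-75.4°) = 6.64 mW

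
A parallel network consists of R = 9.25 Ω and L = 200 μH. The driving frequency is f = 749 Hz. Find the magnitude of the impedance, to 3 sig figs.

ω = 2πf = 4706 rad/s
X_L = ωL = 0.941 Ω
Parallel: admittances add. Y = 1/R + 1/(jωL)
Y = (0.108 − j1.06) S
|Y| = 1.07 S → |Z| = 1/|Y| = 0.936 Ω, ∠Z = −∠Y = 84.2°

0.936 Ω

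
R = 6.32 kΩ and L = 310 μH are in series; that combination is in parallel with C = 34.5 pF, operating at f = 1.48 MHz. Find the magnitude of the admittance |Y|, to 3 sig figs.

292 μS

ω = 2πf = 9.299e+06 rad/s
X_L = ωL = 2880 Ω
X_C = 1/(ωC) = 3120 Ω
Branch 1 (R+jX_L): Z₁ = 6320 + j2880 Ω, |Z₁| = 6950 Ω
Branch 2 (−jX_C): Z₂ = −j3120 Ω
Parallel: Z = Z₁Z₂/(Z₁+Z₂), |Z| = 3420 Ω, ∠Z = -63.4°
|Y| = 1/|Z| = 292 μS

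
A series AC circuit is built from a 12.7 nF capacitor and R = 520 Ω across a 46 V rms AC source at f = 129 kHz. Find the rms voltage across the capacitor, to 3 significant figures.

ω = 2πf = 810500 rad/s
X_C = 1/(ωC) = 97.1 Ω
Z = 520 − j97.1 Ω
|Z| = √(520² + 97.1²) = 529 Ω
I = V/|Z| = 87.0 mA
V_C = I·|Z_C| = 0.0870 × 97.1 = 8.45 V

8.45 V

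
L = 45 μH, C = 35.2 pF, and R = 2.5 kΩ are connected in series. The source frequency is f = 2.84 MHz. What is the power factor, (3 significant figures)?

0.954

ω = 2πf = 1.784e+07 rad/s
X_L = ωL = 803 Ω
X_C = 1/(ωC) = 1590 Ω
Net reactance X = X_L − X_C = -789 Ω
Z = 2500 − j789 Ω
|Z| = √(2500² + 789²) = 2620 Ω
∠Z = arctan(-789/2500) = -17.5°
cos φ = cos(-17.5°) = 0.954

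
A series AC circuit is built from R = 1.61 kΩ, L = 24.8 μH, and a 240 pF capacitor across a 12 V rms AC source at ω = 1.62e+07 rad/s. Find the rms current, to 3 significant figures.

X_L = ωL = 402 Ω
X_C = 1/(ωC) = 257 Ω
Net reactance X = X_L − X_C = 145 Ω
Z = 1610 + j145 Ω
|Z| = √(1610² + 145²) = 1620 Ω
I = V/|Z| = 12/1620 = 7.42 mA

7.42 mA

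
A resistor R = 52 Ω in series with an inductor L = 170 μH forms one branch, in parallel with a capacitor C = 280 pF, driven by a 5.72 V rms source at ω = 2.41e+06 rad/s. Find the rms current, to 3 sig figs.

10.0 mA

X_L = ωL = 410 Ω
X_C = 1/(ωC) = 1480 Ω
Branch 1 (R+jX_L): Z₁ = 52.0 + j410 Ω, |Z₁| = 413 Ω
Branch 2 (−jX_C): Z₂ = −j1480 Ω
Parallel: Z = Z₁Z₂/(Z₁+Z₂), |Z| = 570 Ω, ∠Z = 80.0°
I = V/|Z| = 5.72/570 = 10.0 mA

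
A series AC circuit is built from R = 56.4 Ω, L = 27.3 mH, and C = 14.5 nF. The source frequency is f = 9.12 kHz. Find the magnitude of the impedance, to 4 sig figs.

ω = 2πf = 57300 rad/s
X_L = ωL = 1564 Ω
X_C = 1/(ωC) = 1204 Ω
Net reactance X = X_L − X_C = 360.8 Ω
Z = 56.40 + j360.8 Ω
|Z| = √(56.40² + 360.8²) = 365.2 Ω

365.2 Ω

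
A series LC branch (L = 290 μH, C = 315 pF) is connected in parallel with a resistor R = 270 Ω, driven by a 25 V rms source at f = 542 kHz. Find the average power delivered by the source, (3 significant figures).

ω = 2πf = 3.405e+06 rad/s
X_L = ωL = 988 Ω
X_C = 1/(ωC) = 932 Ω
Branch 1: Z₁ = R = 270 Ω
Branch 2 (series LC): Z₂ = j(X_L − X_C) = j55.4 Ω
Parallel: Z = Z₁Z₂/(Z₁+Z₂), |Z| = 54.3 Ω, ∠Z = 78.4°
I = V/|Z| = 461 mA
P = VI cos φ = 25 × 0.461 × cos(78.4°) = 2.31 W

2.31 W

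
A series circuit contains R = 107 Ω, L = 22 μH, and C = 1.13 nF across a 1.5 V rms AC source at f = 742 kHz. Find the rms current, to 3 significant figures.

10.9 mA

ω = 2πf = 4.662e+06 rad/s
X_L = ωL = 103 Ω
X_C = 1/(ωC) = 190 Ω
Net reactance X = X_L − X_C = -87.3 Ω
Z = 107 − j87.3 Ω
|Z| = √(107² + 87.3²) = 138 Ω
I = V/|Z| = 1.5/138 = 10.9 mA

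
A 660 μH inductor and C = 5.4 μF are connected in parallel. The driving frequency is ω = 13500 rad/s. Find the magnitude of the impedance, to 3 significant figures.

X_L = ωL = 8.91 Ω
X_C = 1/(ωC) = 13.7 Ω
Parallel: admittances add. Y = 1/(jωL) + jωC
Y = (0 − j0.0393) S
|Y| = 0.0393 S → |Z| = 1/|Y| = 25.4 Ω, ∠Z = −∠Y = 90.0°

25.4 Ω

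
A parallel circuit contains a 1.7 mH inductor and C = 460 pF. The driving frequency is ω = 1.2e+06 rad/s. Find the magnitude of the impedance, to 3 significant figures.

X_L = ωL = 2040 Ω
X_C = 1/(ωC) = 1810 Ω
Parallel: admittances add. Y = 1/(jωL) + jωC
Y = (0 + j6.18e-05) S
|Y| = 6.18e-05 S → |Z| = 1/|Y| = 16200 Ω, ∠Z = −∠Y = -90.0°

16200 Ω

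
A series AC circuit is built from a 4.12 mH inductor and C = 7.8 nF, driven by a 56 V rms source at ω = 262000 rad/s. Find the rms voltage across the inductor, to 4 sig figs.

X_L = ωL = 1079 Ω
X_C = 1/(ωC) = 489.3 Ω
Net reactance X = X_L − X_C = 590.1 Ω
Z = j590.1 Ω
|Z| = √(0² + 590.1²) = 590.1 Ω
I = V/|Z| = 94.90 mA
V_L = I·|Z_L| = 0.09490 × 1079 = 102.4 V

102.4 V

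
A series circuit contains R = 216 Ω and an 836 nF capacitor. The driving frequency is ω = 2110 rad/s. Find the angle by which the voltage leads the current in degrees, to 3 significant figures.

X_C = 1/(ωC) = 567 Ω
Z = 216 − j567 Ω
|Z| = √(216² + 567²) = 607 Ω
∠Z = arctan(-567/216) = -69.1°

-69.1°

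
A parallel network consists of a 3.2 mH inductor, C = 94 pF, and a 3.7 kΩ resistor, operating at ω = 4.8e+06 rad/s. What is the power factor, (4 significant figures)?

X_L = ωL = 15360 Ω
X_C = 1/(ωC) = 2216 Ω
Parallel: admittances add. Y = 1/R + 1/(jωL) + jωC
Y = (0.0002703 + j0.0003861) S
|Y| = 0.0004713 S → |Z| = 1/|Y| = 2122 Ω, ∠Z = −∠Y = -55.01°
cos φ = cos(-55.01°) = 0.5735

0.5735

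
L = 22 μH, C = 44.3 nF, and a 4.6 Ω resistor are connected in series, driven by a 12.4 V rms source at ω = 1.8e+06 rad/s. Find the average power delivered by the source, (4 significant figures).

938.9 mW

X_L = ωL = 39.60 Ω
X_C = 1/(ωC) = 12.54 Ω
Net reactance X = X_L − X_C = 27.06 Ω
Z = 4.600 + j27.06 Ω
|Z| = √(4.600² + 27.06²) = 27.45 Ω
∠Z = arctan(27.06/4.600) = 80.35°
I = V/|Z| = 451.8 mA
P = VI cos φ = 12.4 × 0.4518 × cos(80.35°) = 938.9 mW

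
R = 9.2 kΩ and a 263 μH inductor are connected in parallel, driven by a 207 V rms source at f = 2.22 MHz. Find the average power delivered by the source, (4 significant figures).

ω = 2πf = 1.395e+07 rad/s
X_L = ωL = 3669 Ω
Parallel: admittances add. Y = 1/R + 1/(jωL)
Y = (0.0001087 − j0.0002726) S
|Y| = 0.0002935 S → |Z| = 1/|Y| = 3408 Ω, ∠Z = −∠Y = 68.26°
I = V/|Z| = 60.75 mA
P = VI cos φ = 207 × 0.06075 × cos(68.26°) = 4.657 W

4.657 W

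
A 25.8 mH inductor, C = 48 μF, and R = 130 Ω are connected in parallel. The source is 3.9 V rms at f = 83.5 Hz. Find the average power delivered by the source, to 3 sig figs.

117 mW

ω = 2πf = 524.6 rad/s
X_L = ωL = 13.5 Ω
X_C = 1/(ωC) = 39.7 Ω
Parallel: admittances add. Y = 1/R + 1/(jωL) + jωC
Y = (0.00769 − j0.0487) S
|Y| = 0.0493 S → |Z| = 1/|Y| = 20.3 Ω, ∠Z = −∠Y = 81.0°
I = V/|Z| = 192 mA
P = VI cos φ = 3.9 × 0.192 × cos(81.0°) = 117 mW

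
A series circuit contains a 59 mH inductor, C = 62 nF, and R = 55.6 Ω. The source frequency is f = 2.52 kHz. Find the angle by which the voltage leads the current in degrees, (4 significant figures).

ω = 2πf = 15830 rad/s
X_L = ωL = 934.2 Ω
X_C = 1/(ωC) = 1019 Ω
Net reactance X = X_L − X_C = -84.47 Ω
Z = 55.60 − j84.47 Ω
|Z| = √(55.60² + 84.47²) = 101.1 Ω
∠Z = arctan(-84.47/55.60) = -56.65°

-56.65°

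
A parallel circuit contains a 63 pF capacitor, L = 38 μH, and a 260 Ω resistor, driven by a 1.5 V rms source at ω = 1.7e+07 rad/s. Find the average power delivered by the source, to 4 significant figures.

8.654 mW

X_L = ωL = 646.0 Ω
X_C = 1/(ωC) = 933.7 Ω
Parallel: admittances add. Y = 1/R + 1/(jωL) + jωC
Y = (0.003846 − j0.0004770) S
|Y| = 0.003876 S → |Z| = 1/|Y| = 258.0 Ω, ∠Z = −∠Y = 7.070°
I = V/|Z| = 5.813 mA
P = VI cos φ = 1.5 × 0.005813 × cos(7.070°) = 8.654 mW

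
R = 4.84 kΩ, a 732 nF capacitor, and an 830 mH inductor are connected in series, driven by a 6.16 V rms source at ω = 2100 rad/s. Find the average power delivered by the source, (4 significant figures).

7.460 mW

X_L = ωL = 1743 Ω
X_C = 1/(ωC) = 650.5 Ω
Net reactance X = X_L − X_C = 1092 Ω
Z = 4840 + j1092 Ω
|Z| = √(4840² + 1092²) = 4962 Ω
∠Z = arctan(1092/4840) = 12.72°
I = V/|Z| = 1.241 mA
P = VI cos φ = 6.16 × 0.001241 × cos(12.72°) = 7.460 mW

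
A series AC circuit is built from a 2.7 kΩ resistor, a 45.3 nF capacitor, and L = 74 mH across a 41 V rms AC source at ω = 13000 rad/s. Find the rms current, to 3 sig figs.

X_L = ωL = 962 Ω
X_C = 1/(ωC) = 1700 Ω
Net reactance X = X_L − X_C = -736 Ω
Z = 2700 − j736 Ω
|Z| = √(2700² + 736²) = 2800 Ω
I = V/|Z| = 41/2800 = 14.7 mA

14.7 mA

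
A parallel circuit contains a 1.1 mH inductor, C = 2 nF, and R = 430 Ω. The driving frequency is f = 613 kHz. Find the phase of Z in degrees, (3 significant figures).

ω = 2πf = 3.852e+06 rad/s
X_L = ωL = 4240 Ω
X_C = 1/(ωC) = 130 Ω
Parallel: admittances add. Y = 1/R + 1/(jωL) + jωC
Y = (0.00233 + j0.00747) S
|Y| = 0.00782 S → |Z| = 1/|Y| = 128 Ω, ∠Z = −∠Y = -72.7°

-72.7°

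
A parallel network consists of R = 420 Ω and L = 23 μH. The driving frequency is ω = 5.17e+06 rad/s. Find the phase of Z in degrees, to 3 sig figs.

74.2°

X_L = ωL = 119 Ω
Parallel: admittances add. Y = 1/R + 1/(jωL)
Y = (0.00238 − j0.00841) S
|Y| = 0.00874 S → |Z| = 1/|Y| = 114 Ω, ∠Z = −∠Y = 74.2°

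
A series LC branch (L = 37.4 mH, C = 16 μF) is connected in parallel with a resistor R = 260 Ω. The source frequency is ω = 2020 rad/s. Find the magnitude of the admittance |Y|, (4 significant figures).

22.75 mS

X_L = ωL = 75.55 Ω
X_C = 1/(ωC) = 30.94 Ω
Branch 1: Z₁ = R = 260.0 Ω
Branch 2 (series LC): Z₂ = j(X_L − X_C) = j44.61 Ω
Parallel: Z = Z₁Z₂/(Z₁+Z₂), |Z| = 43.97 Ω, ∠Z = 80.26°
|Y| = 1/|Z| = 22.75 mS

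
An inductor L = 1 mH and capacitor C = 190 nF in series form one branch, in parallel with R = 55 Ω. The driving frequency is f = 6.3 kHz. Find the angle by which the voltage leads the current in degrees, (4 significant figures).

-30.50°

ω = 2πf = 39580 rad/s
X_L = ωL = 39.58 Ω
X_C = 1/(ωC) = 133.0 Ω
Branch 1: Z₁ = R = 55.00 Ω
Branch 2 (series LC): Z₂ = j(X_L − X_C) = −j93.38 Ω
Parallel: Z = Z₁Z₂/(Z₁+Z₂), |Z| = 47.39 Ω, ∠Z = -30.50°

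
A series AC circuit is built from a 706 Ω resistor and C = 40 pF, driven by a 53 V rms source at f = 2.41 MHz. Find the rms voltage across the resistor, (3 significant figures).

20.8 V

ω = 2πf = 1.514e+07 rad/s
X_C = 1/(ωC) = 1650 Ω
Z = 706 − j1650 Ω
|Z| = √(706² + 1650²) = 1800 Ω
I = V/|Z| = 29.5 mA
V_R = I·|Z_R| = 0.0295 × 706 = 20.8 V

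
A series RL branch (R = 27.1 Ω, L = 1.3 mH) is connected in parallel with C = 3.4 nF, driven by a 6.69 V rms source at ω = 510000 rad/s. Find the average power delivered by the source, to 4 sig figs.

X_L = ωL = 663.0 Ω
X_C = 1/(ωC) = 576.7 Ω
Branch 1 (R+jX_L): Z₁ = 27.10 + j663.0 Ω, |Z₁| = 663.6 Ω
Branch 2 (−jX_C): Z₂ = −j576.7 Ω
Parallel: Z = Z₁Z₂/(Z₁+Z₂), |Z| = 4231 Ω, ∠Z = -74.91°
I = V/|Z| = 1.581 mA
P = VI cos φ = 6.69 × 0.001581 × cos(-74.91°) = 2.755 mW

2.755 mW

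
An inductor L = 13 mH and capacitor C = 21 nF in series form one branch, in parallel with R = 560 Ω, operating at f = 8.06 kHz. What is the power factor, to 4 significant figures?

ω = 2πf = 50640 rad/s
X_L = ωL = 658.4 Ω
X_C = 1/(ωC) = 940.3 Ω
Branch 1: Z₁ = R = 560.0 Ω
Branch 2 (series LC): Z₂ = j(X_L − X_C) = −j281.9 Ω
Parallel: Z = Z₁Z₂/(Z₁+Z₂), |Z| = 251.8 Ω, ∠Z = -63.28°
cos φ = cos(-63.28°) = 0.4497

0.4497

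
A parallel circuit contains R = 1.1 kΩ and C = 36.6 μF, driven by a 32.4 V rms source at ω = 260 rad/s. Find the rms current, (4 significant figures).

X_C = 1/(ωC) = 105.1 Ω
Parallel: admittances add. Y = 1/R + jωC
Y = (0.0009091 + j0.009516) S
|Y| = 0.009559 S → |Z| = 1/|Y| = 104.6 Ω, ∠Z = −∠Y = -84.54°
I = V/|Z| = 32.4/104.6 = 309.7 mA

309.7 mA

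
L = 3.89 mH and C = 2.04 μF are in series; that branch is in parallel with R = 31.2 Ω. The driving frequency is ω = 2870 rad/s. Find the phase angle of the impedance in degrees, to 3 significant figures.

-11.1°

X_L = ωL = 11.2 Ω
X_C = 1/(ωC) = 171 Ω
Branch 1: Z₁ = R = 31.2 Ω
Branch 2 (series LC): Z₂ = j(X_L − X_C) = −j160 Ω
Parallel: Z = Z₁Z₂/(Z₁+Z₂), |Z| = 30.6 Ω, ∠Z = -11.1°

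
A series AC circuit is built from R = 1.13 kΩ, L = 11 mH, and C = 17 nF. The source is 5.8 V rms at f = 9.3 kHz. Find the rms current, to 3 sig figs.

ω = 2πf = 58430 rad/s
X_L = ωL = 643 Ω
X_C = 1/(ωC) = 1010 Ω
Net reactance X = X_L − X_C = -364 Ω
Z = 1130 − j364 Ω
|Z| = √(1130² + 364²) = 1190 Ω
I = V/|Z| = 5.8/1190 = 4.89 mA

4.89 mA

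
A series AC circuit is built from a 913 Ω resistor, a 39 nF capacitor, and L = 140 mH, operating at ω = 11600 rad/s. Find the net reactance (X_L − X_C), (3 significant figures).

-586 Ω

X_L = ωL = 1620 Ω
X_C = 1/(ωC) = 2210 Ω
X = 1620 − 2210 = -586 Ω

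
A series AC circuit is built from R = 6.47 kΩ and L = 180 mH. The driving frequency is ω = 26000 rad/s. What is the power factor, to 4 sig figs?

0.8102

X_L = ωL = 4680 Ω
Z = 6470 + j4680 Ω
|Z| = √(6470² + 4680²) = 7985 Ω
∠Z = arctan(4680/6470) = 35.88°
cos φ = cos(35.88°) = 0.8102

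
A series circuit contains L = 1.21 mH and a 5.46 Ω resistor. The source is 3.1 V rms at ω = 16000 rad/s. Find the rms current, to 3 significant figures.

X_L = ωL = 19.4 Ω
Z = 5.46 + j19.4 Ω
|Z| = √(5.46² + 19.4²) = 20.1 Ω
I = V/|Z| = 3.1/20.1 = 154 mA

154 mA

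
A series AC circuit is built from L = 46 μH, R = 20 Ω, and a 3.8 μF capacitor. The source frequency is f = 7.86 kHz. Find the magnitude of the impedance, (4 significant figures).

20.23 Ω

ω = 2πf = 49390 rad/s
X_L = ωL = 2.272 Ω
X_C = 1/(ωC) = 5.329 Ω
Net reactance X = X_L − X_C = -3.057 Ω
Z = 20.00 − j3.057 Ω
|Z| = √(20.00² + 3.057²) = 20.23 Ω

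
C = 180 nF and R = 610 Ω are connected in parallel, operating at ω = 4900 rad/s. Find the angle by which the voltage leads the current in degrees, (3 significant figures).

-28.3°

X_C = 1/(ωC) = 1130 Ω
Parallel: admittances add. Y = 1/R + jωC
Y = (0.00164 + j0.000882) S
|Y| = 0.00186 S → |Z| = 1/|Y| = 537 Ω, ∠Z = −∠Y = -28.3°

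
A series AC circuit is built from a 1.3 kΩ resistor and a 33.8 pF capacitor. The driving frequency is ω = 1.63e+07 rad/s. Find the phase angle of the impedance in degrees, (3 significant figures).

-54.4°

X_C = 1/(ωC) = 1820 Ω
Z = 1300 − j1820 Ω
|Z| = √(1300² + 1820²) = 2230 Ω
∠Z = arctan(-1820/1300) = -54.4°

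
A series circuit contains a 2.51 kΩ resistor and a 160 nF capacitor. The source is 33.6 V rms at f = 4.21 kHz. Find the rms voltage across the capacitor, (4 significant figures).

ω = 2πf = 26450 rad/s
X_C = 1/(ωC) = 236.3 Ω
Z = 2510 − j236.3 Ω
|Z| = √(2510² + 236.3²) = 2521 Ω
I = V/|Z| = 13.33 mA
V_C = I·|Z_C| = 0.01333 × 236.3 = 3.149 V

3.149 V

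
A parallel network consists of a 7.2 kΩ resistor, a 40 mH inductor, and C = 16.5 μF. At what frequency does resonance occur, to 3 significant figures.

ω₀ = 1/√(LC) = 1/√(0.04 × 1.65e-05) = 1231 rad/s
f₀ = ω₀/(2π) = 196 Hz

196 Hz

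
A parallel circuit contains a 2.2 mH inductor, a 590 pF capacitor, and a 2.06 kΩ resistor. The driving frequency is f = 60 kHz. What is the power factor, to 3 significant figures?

ω = 2πf = 377000 rad/s
X_L = ωL = 829 Ω
X_C = 1/(ωC) = 4500 Ω
Parallel: admittances add. Y = 1/R + 1/(jωL) + jωC
Y = (0.000485 − j0.000983) S
|Y| = 0.00110 S → |Z| = 1/|Y| = 912 Ω, ∠Z = −∠Y = 63.7°
cos φ = cos(63.7°) = 0.443

0.443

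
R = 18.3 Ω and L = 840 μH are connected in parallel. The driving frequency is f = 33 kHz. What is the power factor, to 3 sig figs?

ω = 2πf = 207300 rad/s
X_L = ωL = 174 Ω
Parallel: admittances add. Y = 1/R + 1/(jωL)
Y = (0.0546 − j0.00574) S
|Y| = 0.0549 S → |Z| = 1/|Y| = 18.2 Ω, ∠Z = −∠Y = 6.00°
cos φ = cos(6.00°) = 0.995

0.995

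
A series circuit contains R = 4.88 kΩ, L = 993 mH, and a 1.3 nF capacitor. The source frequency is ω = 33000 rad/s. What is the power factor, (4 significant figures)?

X_L = ωL = 32770 Ω
X_C = 1/(ωC) = 23310 Ω
Net reactance X = X_L − X_C = 9459 Ω
Z = 4880 + j9459 Ω
|Z| = √(4880² + 9459²) = 10640 Ω
∠Z = arctan(9459/4880) = 62.71°
cos φ = cos(62.71°) = 0.4585

0.4585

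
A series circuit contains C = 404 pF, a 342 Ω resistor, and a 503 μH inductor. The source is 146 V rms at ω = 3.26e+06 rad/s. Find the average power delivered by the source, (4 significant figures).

X_L = ωL = 1640 Ω
X_C = 1/(ωC) = 759.3 Ω
Net reactance X = X_L − X_C = 880.5 Ω
Z = 342.0 + j880.5 Ω
|Z| = √(342.0² + 880.5²) = 944.6 Ω
∠Z = arctan(880.5/342.0) = 68.77°
I = V/|Z| = 154.6 mA
P = VI cos φ = 146 × 0.1546 × cos(68.77°) = 8.170 W

8.170 W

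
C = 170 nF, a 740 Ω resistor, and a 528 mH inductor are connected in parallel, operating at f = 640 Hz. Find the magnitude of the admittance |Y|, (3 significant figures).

1.37 mS

ω = 2πf = 4021 rad/s
X_L = ωL = 2120 Ω
X_C = 1/(ωC) = 1460 Ω
Parallel: admittances add. Y = 1/R + 1/(jωL) + jωC
Y = (0.00135 + j0.000213) S
|Y| = 0.00137 S → |Z| = 1/|Y| = 731 Ω, ∠Z = −∠Y = -8.94°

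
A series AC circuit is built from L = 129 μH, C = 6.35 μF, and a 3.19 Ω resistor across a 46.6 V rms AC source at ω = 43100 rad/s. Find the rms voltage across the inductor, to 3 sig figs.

X_L = ωL = 5.56 Ω
X_C = 1/(ωC) = 3.65 Ω
Net reactance X = X_L − X_C = 1.91 Ω
Z = 3.19 + j1.91 Ω
|Z| = √(3.19² + 1.91²) = 3.72 Ω
I = V/|Z| = 12.5 A
V_L = I·|Z_L| = 12.5 × 5.56 = 69.7 V

69.7 V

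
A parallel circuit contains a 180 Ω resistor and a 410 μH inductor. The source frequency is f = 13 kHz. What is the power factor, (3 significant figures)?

ω = 2πf = 81680 rad/s
X_L = ωL = 33.5 Ω
Parallel: admittances add. Y = 1/R + 1/(jωL)
Y = (0.00556 − j0.0299) S
|Y| = 0.0304 S → |Z| = 1/|Y| = 32.9 Ω, ∠Z = −∠Y = 79.5°
cos φ = cos(79.5°) = 0.183

0.183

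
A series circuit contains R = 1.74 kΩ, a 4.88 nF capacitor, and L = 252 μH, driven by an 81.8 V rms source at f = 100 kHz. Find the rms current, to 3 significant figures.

46.8 mA

ω = 2πf = 628300 rad/s
X_L = ωL = 158 Ω
X_C = 1/(ωC) = 326 Ω
Net reactance X = X_L − X_C = -168 Ω
Z = 1740 − j168 Ω
|Z| = √(1740² + 168²) = 1750 Ω
I = V/|Z| = 81.8/1750 = 46.8 mA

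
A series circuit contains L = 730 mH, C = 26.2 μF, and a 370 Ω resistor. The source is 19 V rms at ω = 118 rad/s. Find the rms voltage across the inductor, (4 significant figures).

3.723 V

X_L = ωL = 86.14 Ω
X_C = 1/(ωC) = 323.5 Ω
Net reactance X = X_L − X_C = -237.3 Ω
Z = 370.0 − j237.3 Ω
|Z| = √(370.0² + 237.3²) = 439.6 Ω
I = V/|Z| = 43.22 mA
V_L = I·|Z_L| = 0.04322 × 86.14 = 3.723 V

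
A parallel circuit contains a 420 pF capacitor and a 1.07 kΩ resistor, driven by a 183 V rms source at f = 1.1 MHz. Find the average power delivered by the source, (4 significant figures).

ω = 2πf = 6.912e+06 rad/s
X_C = 1/(ωC) = 344.5 Ω
Parallel: admittances add. Y = 1/R + jωC
Y = (0.0009346 + j0.002903) S
|Y| = 0.003050 S → |Z| = 1/|Y| = 327.9 Ω, ∠Z = −∠Y = -72.15°
I = V/|Z| = 558.1 mA
P = VI cos φ = 183 × 0.5581 × cos(-72.15°) = 31.30 W

31.30 W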